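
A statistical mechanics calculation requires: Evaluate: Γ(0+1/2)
Γ(1/2) = √π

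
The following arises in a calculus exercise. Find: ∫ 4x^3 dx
Using power rule: ∫ 4x^3 dx=4/4 x^4+C=x^4+C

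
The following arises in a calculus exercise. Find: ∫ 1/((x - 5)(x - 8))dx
Partial fractions: 1/((x-5)(x-8))=A/(x-5)+B/(x-8)
A=-1/3, B=1/3
∫ [-1/3· 1/(x-5)+1/3· 1/(x-8)] dx
=(1/3)[ln|x-8| - ln|x-5|]+C

Answer: (1/3)·ln|(x-8)/(x-5)|+C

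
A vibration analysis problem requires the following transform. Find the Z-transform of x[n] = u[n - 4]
Using the time-shift property: Z{u[n-4]} = z^(-4) * z/(z-1)
= z^(-3)/(z-1)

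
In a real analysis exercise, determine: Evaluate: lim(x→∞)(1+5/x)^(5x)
Rewrite as [(1+5/x)^x]^5.
lim(1+5/x)^x=e^5, so limit=(e^5)^5=e^25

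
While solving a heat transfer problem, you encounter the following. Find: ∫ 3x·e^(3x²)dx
Let u=3x², du=6x dx
∫ (1/2)e^u du=e^u/2+C

Answer: e^(3x²)/2+C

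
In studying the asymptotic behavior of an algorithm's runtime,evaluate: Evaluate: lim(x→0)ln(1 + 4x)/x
L'Hôpital (0/0): lim 4/(1+4x) / 1=4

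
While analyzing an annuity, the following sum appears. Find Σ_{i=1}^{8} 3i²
= 3·n(n + 1)(2n + 1)/6 = 3·8·9·17/6 = 612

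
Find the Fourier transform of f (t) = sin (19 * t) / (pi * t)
sin(W * t)/(pi * t)=(W/pi) * sinc(W * t/pi) is the impulse response of the ideal low-pass filter with cutoff W (here W=19).
Its Fourier transform is a rectangular function:
F(omega)=1 for |omega| < 19, 0 otherwise

Answer: rect(omega/38) [i.e., 1 for |omega| < 19, 0 otherwise]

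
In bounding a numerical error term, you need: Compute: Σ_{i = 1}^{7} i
Using formula: Σ i^1 = n(n+1)/2 = 7·8/2 = 28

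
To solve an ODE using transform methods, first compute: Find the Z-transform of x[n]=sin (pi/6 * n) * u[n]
Z{sin(w0 * n) * u[n]}=z * sin(w0)/(z^2 - 2z * cos(w0) + 1)
With w0=pi/6: X(z)=z * sin(pi/6)/(z^2 - 2z * cos(pi/6) + 1)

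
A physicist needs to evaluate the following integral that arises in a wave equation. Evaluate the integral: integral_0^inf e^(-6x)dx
integral_0^inf e^(-6x) dx = [-1/6*e^(-6x)]_0^inf
= 0 - (-1/6) = 1/6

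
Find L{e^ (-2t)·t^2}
First shifting: L{e^(at)f(t)}=F(s-a)
L{t^2}=2/s^3
Shift s → s+2: 2/(s+2)^3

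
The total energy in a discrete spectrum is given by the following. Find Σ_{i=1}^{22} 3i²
= 3·n(n + 1)(2n + 1)/6 = 3·22·23·45/6 = 11385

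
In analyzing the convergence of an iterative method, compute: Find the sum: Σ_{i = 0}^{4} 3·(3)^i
Geometric series: S = a(1 - r^n)/(1 - r)
a = 3, r = 3, n = 5
S = 3(1-243)/-2 = 363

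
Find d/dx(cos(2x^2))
Chain rule: d/dx[cos(u)]=-sin(u)·u' where u=2x^2
u'=4x

Answer: -4x·sin(2x^2)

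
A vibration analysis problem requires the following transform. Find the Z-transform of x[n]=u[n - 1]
Using the time-shift property: Z{u[n-1]}=z^(-1)*z/(z-1)
=z^(0)/(z-1)

Answer: 1/(z-1)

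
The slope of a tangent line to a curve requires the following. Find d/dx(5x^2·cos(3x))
Product rule: (fg)' = f'g+fg'
f = 5x^2, f' = 10x
g = cos(3x), g' = -3·sin(3x)

Answer: 10x·cos(3x)-15x^2·sin(3x)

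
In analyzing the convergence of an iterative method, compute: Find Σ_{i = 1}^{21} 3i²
=3·n(n + 1)(2n + 1)/6=3·21·22·43/6=9933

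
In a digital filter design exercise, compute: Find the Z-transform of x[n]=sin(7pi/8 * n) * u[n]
Z{sin(w0 * n) * u[n]} = z * sin(w0)/(z^2-2z * cos(w0)+1)
With w0 = 7pi/8: X(z) = z * sin(7pi/8)/(z^2-2z * cos(7pi/8)+1)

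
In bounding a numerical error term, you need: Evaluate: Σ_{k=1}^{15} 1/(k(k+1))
Partial fractions: 1/(k(k + 1)) = 1/k - 1/(k + 1)
Telescoping sum: 1(1 - 1/16) = 1·15/16

Answer: 15/16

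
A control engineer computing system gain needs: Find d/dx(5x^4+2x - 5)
Power rule: d/dx(ax^n) = n·a·x^(n-1)
Term by term: 20·x^3 + 2

Answer: 20x^3 + 2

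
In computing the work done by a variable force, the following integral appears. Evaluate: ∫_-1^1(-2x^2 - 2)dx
Step 1: Find antiderivative F(x)=(-2/3)x^3-2x
Step 2: F(1) - F(-1)=-8/3 - (8/3)=-16/3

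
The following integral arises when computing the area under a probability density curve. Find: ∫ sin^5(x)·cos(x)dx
Let u = sin(x), du = cos(x) dx
∫ u^5 du = u^6/6+C

Answer: sin^6(x)/6+C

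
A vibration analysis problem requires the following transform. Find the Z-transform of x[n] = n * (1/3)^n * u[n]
Using the property Z{n * a^n * u[n]} = az/(z-a)^2
With a = 1/3: X(z) = (1/3)z/(z - 1/3)^2, |z| > 1/3

Answer: (1/3)z/(z - 1/3)^2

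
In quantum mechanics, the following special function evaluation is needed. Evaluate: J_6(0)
J_n(0)=0 for all n > 0 (Bessel function of first kind)
J_6(0)=0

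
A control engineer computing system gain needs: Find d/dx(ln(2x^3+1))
Chain rule: d/dx[ln(u)]=u'/u where u=2x^3+1
u'=6x^2

Answer: (6x^2)/(2x^3+1)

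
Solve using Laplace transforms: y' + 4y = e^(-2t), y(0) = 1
Take L: sY - 1 + 4Y = 1/(s + 2)
Y(s + 4) = 1/(s + 2) + 1
Y = 1/((s + 2)(s + 4)) + 1/(s + 4)
Partial fractions: 1/((s + 2)(s + 4)) = (1/2)/(s + 2) - (1/2)/(s + 4)
So Y = (1/2)/(s + 2) + (1/2)/(s + 4)
Inverse Laplace transform (L^(-1){1/(s + 2)} = e^(-2t), L^(-1){1/(s + 4)} = e^(-4t)):

Answer: y(t) = (1/2)·e^(-2t) + (1/2)·e^(-4t)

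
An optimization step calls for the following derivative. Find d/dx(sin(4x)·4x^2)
Product rule: (fg)' = f'g + fg'
f = sin(4x), f' = 4·cos(4x)
g = 4x^2, g' = 8x

Answer: 16·cos(4x)·x^2 + 8·sin(4x)·x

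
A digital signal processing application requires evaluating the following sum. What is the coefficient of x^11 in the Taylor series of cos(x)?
cos(x) has only even powers. Coefficient of x^11=0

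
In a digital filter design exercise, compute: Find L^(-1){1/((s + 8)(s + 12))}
Partial fractions: 1/((s+8)(s+12)) = A/(s+8)+B/(s+12)
Cover-up: A = 1/(s+12)|_{s = -8} = 1/4; B = 1/(s+8)|_{s = -12} = -1/4
L^(-1) = (1/4)e^(-8t) - (1/4)e^(-12t)

Answer: (1/4)(e^(-8t) - e^(-12t))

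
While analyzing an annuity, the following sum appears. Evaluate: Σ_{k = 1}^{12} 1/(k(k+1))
Partial fractions: 1/(k(k+1)) = 1/k - 1/(k+1)
Telescoping sum: 1(1-1/13) = 1·12/13

Answer: 12/13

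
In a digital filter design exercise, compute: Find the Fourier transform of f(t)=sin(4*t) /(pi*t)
sin(W*t)/(pi*t)=(W/pi)*sinc(W*t/pi) is the impulse response of the ideal low-pass filter with cutoff W (here W=4).
Its Fourier transform is a rectangular function:
F(omega)=1 for |omega| < 4, 0 otherwise

Answer: rect(omega/8) [i.e., 1 for |omega| < 4, 0 otherwise]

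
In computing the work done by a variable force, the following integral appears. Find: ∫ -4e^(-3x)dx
Since d/dx[e^(-3x)] = -3e^(-3x), we get 4/3 e^(-3x) + C

Answer: (4/3)e^(-3x) + C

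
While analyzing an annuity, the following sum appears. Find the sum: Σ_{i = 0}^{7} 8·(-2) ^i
Geometric series: S = a(1 - r^n)/(1 - r)
a = 8, r = -2, n = 8
S = 8(1 - 256)/3 = -680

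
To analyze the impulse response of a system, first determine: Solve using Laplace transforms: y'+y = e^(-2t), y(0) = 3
Take L: sY - 3+Y = 1/(s+2)
Y(s+1) = 1/(s+2)+3
Y = 1/((s+2)(s+1))+3/(s+1)
Partial fractions: 1/((s+2)(s+1)) = -1/(s+2)+1/(s+1)
So Y = -1/(s+2)+4/(s+1)
Inverse Laplace transform (L^(-1){1/(s+2)} = e^(-2t), L^(-1){1/(s+1)} = e^(-t)):

Answer: y(t) = -1·e^(-2t)+4·e^(-t)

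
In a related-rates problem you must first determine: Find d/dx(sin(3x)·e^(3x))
Product rule: (fg)'=f'g + fg'
f=sin(3x), f'=3·cos(3x)
g=e^(3x), g'=3·e^(3x)

Answer: 3·cos(3x)·e^(3x) + 3·sin(3x)·e^(3x)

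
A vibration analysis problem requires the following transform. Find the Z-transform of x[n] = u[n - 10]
Using the time-shift property: Z{u[n-10]} = z^(-10)*z/(z-1)
= z^(-9)/(z-1)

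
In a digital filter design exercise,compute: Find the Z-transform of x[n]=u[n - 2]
Using the time-shift property: Z{u[n-2]}=z^(-2)*z/(z-1)
=z^(-1)/(z-1)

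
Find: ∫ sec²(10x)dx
Since d/dx[tan(10x)]=10sec²(10x), integral=tan(10x)/10+C

Answer: (1/10)tan(10x)+C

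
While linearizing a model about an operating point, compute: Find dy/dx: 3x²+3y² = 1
Differentiate: 6x+6y·(dy/dx) = 0
dy/dx = -6x/(6y) = -1·(x/y)

Answer: dy/dx = -1·(x/y)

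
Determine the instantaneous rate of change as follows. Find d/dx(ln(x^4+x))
Chain rule: d/dx[ln(u)] = u'/u where u = x^4+x
u' = 4x^3+1

Answer: (4x^3+1)/(x^4+x)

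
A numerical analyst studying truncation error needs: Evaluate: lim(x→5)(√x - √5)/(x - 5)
Multiply by conjugate (√x+√5)/(√x+√5):
=(x - 5)/((x - 5)(√x+√5))=1/(√x+√5)
As x → 5: 1/(2√5)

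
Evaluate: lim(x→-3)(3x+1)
Polynomial is continuous, so substitute x = -3:
3·(-3) + 1 = -8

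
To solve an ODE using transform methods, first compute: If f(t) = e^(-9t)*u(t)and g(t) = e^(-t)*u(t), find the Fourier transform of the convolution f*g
By the convolution theorem: F{f * g} = F(omega) * G(omega)
F(omega) = 1/(9 + j * omega), G(omega) = 1/(1 + j * omega)
F{f * g} = 1/((9 + j * omega)(1 + j * omega))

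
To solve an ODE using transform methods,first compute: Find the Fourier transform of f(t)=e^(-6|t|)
Using the standard pair: F{e^(-a|t|)}=2a/(a^2+omega^2)
With a=6: F(omega)=12/(36+omega^2)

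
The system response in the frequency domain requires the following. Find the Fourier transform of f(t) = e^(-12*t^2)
The Fourier transform of a Gaussian e^(-a * t^2) is sqrt(pi/a) * e^(-omega^2/(4a)).
With a = 12: F(omega) = sqrt(pi/12) * e^(-omega^2/48)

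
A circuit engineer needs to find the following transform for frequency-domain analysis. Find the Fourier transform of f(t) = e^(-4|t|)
Using the standard pair: F{e^(-a|t|)}=2a/(a^2+omega^2)
With a=4: F(omega)=8/(16+omega^2)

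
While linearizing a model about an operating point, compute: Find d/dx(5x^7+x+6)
Power rule: d/dx(ax^n)=n·a·x^(n-1)
Term by term: 35·x^6+1

Answer: 35x^6+1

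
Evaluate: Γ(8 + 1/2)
Γ(n + 1/2)=(2n)!√π/(4^n·n!)
=20922789888000√π/(65536·40320)=(2027025/256)·√π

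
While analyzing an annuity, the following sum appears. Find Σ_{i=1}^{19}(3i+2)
=3·Σ i+2·19=3·190+38=608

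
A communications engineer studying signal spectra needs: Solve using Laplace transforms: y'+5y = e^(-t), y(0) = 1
Take L: sY - 1 + 5Y = 1/(s + 1)
Y(s + 5) = 1/(s + 1) + 1
Y = 1/((s + 1)(s + 5)) + 1/(s + 5)
Partial fractions: 1/((s + 1)(s + 5)) = (1/4)/(s + 1) - (1/4)/(s + 5)
So Y = (1/4)/(s + 1) + (3/4)/(s + 5)
Inverse Laplace transform (L^(-1){1/(s + 1)} = e^(-t), L^(-1){1/(s + 5)} = e^(-5t)):

Answer: y(t) = (1/4)·e^(-t) + (3/4)·e^(-5t)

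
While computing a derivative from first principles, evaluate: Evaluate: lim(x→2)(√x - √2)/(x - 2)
Multiply by conjugate (√x + √2)/(√x + √2):
=(x - 2)/((x - 2)(√x + √2))=1/(√x + √2)
As x → 2: 1/(2√2)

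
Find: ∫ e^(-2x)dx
Since d/dx[e^(-2x)] = -2e^(-2x), we get -1/2 e^(-2x) + C

Answer: (-1/2)e^(-2x) + C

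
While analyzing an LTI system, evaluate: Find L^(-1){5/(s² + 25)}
L^(-1){w/(s² + w²)} = sin(wt)
Here w = 5

Answer: sin(5t)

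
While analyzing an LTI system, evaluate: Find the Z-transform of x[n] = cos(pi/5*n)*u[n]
Z{cos(w0 * n) * u[n]}=z(z - cos(w0))/(z^2 - 2z * cos(w0) + 1)
With w0=pi/5: X(z)=z(z - cos(pi/5))/(z^2 - 2z * cos(pi/5) + 1)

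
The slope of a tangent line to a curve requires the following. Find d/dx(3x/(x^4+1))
Quotient rule: (f/g)' = (f'g - fg')/g²
f = 3x, f' = 3
g = x^4+1, g' = 4x^3

Answer: (3·(x^4+1)-12x^4)/(x^4+1)²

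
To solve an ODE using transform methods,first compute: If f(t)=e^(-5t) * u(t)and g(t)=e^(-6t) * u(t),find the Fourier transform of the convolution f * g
By the convolution theorem: F{f * g}=F(omega) * G(omega)
F(omega)=1/(5+j * omega), G(omega)=1/(6+j * omega)
F{f * g}=1/((5+j * omega)(6+j * omega))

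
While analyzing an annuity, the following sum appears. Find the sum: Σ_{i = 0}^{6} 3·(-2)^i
Geometric series: S=a(1 - r^n)/(1 - r)
a=3, r=-2, n=7
S=3(1+128)/3=129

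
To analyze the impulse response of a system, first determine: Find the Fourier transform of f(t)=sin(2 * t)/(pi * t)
sin(W * t)/(pi * t) = (W/pi) * sinc(W * t/pi) is the impulse response of the ideal low-pass filter with cutoff W (here W = 2).
Its Fourier transform is a rectangular function:
F(omega) = 1 for |omega| < 2, 0 otherwise

Answer: rect(omega/4) [i.e., 1 for |omega| < 2, 0 otherwise]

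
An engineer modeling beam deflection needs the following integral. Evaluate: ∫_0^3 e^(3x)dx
Antiderivative: (1/3)e^(3x)
Evaluate: (1/3)(e^9 - 1)

Answer: (e^9 - 1)/3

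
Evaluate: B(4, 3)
B(x,y)=Γ(x)Γ(y)/Γ(x+y)=(x-1)!(y-1)!/(x+y-1)!
B(4,3)=3!·2!/6!=1/60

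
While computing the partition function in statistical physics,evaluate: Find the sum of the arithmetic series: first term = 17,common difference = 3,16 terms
Last term: a_n=17+(16-1)·3=62
Sum=n(a_1+a_n)/2=16(17+62)/2=632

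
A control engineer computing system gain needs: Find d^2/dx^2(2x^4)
Apply power rule 2 times:
d^1: 8x^3
d^2: 24x^2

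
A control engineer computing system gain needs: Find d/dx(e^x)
Chain rule: d/dx[e^u]=e^u · u' where u=x
u'=1

Answer: 1·e^x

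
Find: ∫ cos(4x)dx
Using substitution u=4x: ∫ cos(u) du/4=sin(u)/4+C

Answer: (1/4)sin(4x)+C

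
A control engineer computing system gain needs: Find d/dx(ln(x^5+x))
Chain rule: d/dx[ln(u)]=u'/u where u=x^5 + x
u'=5x^4 + 1

Answer: (5x^4 + 1)/(x^5 + x)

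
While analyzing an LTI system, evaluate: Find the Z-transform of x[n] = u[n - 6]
Using the time-shift property: Z{u[n-6]} = z^(-6)*z/(z-1)
= z^(-5)/(z-1)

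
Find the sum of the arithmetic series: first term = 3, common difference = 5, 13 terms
Last term: a_n = 3 + (13 - 1)·5 = 63
Sum = n(a_1 + a_n)/2 = 13(3 + 63)/2 = 429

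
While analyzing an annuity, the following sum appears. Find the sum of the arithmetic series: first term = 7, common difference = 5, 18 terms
Last term: a_n=7 + (18 - 1)·5=92
Sum=n(a_1 + a_n)/2=18(7 + 92)/2=891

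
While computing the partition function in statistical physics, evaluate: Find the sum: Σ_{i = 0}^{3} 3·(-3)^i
Geometric series: S=a(1 - r^n)/(1 - r)
a=3, r=-3, n=4
S=3(1 - 81)/4=-60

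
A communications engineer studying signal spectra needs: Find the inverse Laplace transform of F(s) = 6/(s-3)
L^(-1){6/(s-a)} = c·e^(at)
Here a = 3, c = 6

Answer: 6e^(3t)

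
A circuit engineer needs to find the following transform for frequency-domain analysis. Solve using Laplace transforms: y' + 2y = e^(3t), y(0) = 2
Take L: sY - 2 + 2Y = 1/(s-3)
Y(s + 2) = 1/(s-3) + 2
Y = 1/((s-3)(s + 2)) + 2/(s + 2)
Partial fractions: 1/((s-3)(s + 2)) = (1/5)/(s-3) - (1/5)/(s + 2)
So Y = (1/5)/(s-3) + (9/5)/(s + 2)
Inverse Laplace transform (L^(-1){1/(s-3)} = e^(3t), L^(-1){1/(s + 2)} = e^(-2t)):

Answer: y(t) = (1/5)·e^(3t) + (9/5)·e^(-2t)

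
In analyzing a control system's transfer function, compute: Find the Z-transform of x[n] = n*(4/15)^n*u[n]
Using the property Z{n * a^n * u[n]} = az/(z-a)^2
With a = 4/15: X(z) = (4/15)z/(z - 4/15)^2, |z| > 4/15

Answer: (4/15)z/(z - 4/15)^2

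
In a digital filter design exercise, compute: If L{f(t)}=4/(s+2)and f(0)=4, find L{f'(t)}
L{f'(t)}=s·F(s) - f(0)=4s/(s + 2) - 4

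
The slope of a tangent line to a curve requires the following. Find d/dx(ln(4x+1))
Chain rule: d/dx[ln(u)]=u'/u where u=4x+1
u'=4

Answer: (4)/(4x+1)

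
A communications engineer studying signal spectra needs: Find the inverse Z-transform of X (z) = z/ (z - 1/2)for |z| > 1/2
Standard pair: z/(z-a) <-> a^n*u[n] for causal signals
With a=1/2: x[n]=(1/2)^n*u[n]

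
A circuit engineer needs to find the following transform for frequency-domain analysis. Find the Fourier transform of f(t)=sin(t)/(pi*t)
sin(W*t)/(pi*t) = (W/pi)*sinc(W*t/pi) is the impulse response of the ideal low-pass filter with cutoff W (here W = 1).
Its Fourier transform is a rectangular function:
F(omega) = 1 for |omega| < 1, 0 otherwise

Answer: rect(omega/2) [i.e., 1 for |omega| < 1, 0 otherwise]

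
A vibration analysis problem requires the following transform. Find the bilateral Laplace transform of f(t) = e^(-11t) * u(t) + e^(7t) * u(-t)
For e^(-11t) * u(t): L=1/(s+11), Re(s) > -11
For e^(7t) * u(-t): L=-1/(s-7), Re(s) < 7
Combined: F(s)=1/(s+11)-1/(s-7), -11 < Re(s) < 7

Answer: 1/(s+11)-1/(s-7), ROC: -11 < Re(s) < 7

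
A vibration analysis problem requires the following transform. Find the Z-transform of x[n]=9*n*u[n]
Z{n*u[n]} = z/(z-1)^2
By linearity: Z{9*n*u[n]} = 9z/(z-1)^2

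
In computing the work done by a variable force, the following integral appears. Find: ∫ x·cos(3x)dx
By parts: u=x, dv=cos(3x) dx
du=dx, v=sin(3x)/3
=x·sin(3x)/3+cos(3x)/3²+C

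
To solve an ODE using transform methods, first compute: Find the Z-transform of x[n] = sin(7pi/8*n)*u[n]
Z{sin(w0 * n) * u[n]} = z * sin(w0)/(z^2-2z * cos(w0)+1)
With w0 = 7pi/8: X(z) = z * sin(7pi/8)/(z^2-2z * cos(7pi/8)+1)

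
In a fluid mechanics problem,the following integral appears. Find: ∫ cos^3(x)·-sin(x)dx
Let u = cos(x), du = -sin(x) dx
∫ u^3 du = u^4/4 + C

Answer: cos^4(x)/4 + C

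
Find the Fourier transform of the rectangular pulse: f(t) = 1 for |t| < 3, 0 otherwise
F(omega) = integral from -3 to 3 of e^(-j * omega * t) dt
= 2 * sin(3 * omega)/omega = 6 * sinc(3 * omega/pi)

Answer: 2 * sin(3 * omega)/omega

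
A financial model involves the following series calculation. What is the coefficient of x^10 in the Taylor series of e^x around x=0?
Taylor series of e^x=Σ x^n/n!
Coefficient of x^10=1/10!=1/3628800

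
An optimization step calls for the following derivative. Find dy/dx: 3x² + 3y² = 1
Differentiate: 6x+6y·(dy/dx)=0
dy/dx=-6x/(6y)=-1·(x/y)

Answer: dy/dx=-1·(x/y)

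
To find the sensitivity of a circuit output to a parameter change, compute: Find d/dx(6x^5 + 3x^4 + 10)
Power rule: d/dx(ax^n) = n·a·x^(n-1)
Term by term: 30·x^4+12·x^3

Answer: 30x^4+12x^3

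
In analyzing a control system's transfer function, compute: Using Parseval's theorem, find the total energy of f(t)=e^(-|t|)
Parseval's theorem: E=integral |f(t)|^2 dt=(1/2pi) integral |F(omega)|^2 domega
E=integral_{-inf}^{inf} e^(-2|t|) dt=2*integral_0^inf e^(-2t) dt=2/(2*1)=1/1

Answer: 1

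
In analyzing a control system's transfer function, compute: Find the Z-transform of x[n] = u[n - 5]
Using the time-shift property: Z{u[n-5]}=z^(-5)*z/(z-1)
=z^(-4)/(z-1)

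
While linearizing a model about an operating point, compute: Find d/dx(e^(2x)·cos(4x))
Product rule: (fg)'=f'g+fg'
f=e^(2x), f'=2·e^(2x)
g=cos(4x), g'=-4·sin(4x)

Answer: 2·e^(2x)·cos(4x)-4·e^(2x)·sin(4x)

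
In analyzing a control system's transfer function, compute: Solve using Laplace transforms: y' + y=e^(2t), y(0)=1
Take L: sY - 1 + Y=1/(s-2)
Y(s + 1)=1/(s-2) + 1
Y=1/((s-2)(s + 1)) + 1/(s + 1)
Partial fractions: 1/((s-2)(s + 1))=(1/3)/(s-2) - (1/3)/(s + 1)
So Y=(1/3)/(s-2) + (2/3)/(s + 1)
Inverse Laplace transform (L^(-1){1/(s-2)}=e^(2t), L^(-1){1/(s + 1)}=e^(-t)):

Answer: y(t)=(1/3)·e^(2t) + (2/3)·e^(-t)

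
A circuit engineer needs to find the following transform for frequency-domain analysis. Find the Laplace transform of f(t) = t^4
L{t^n} = n!/s^(n+1)
L{t^4} = 4!/s^5 = 24/s^5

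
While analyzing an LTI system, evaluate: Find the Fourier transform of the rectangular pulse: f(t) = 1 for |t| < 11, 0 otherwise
F(omega)=integral from -11 to 11 of e^(-j*omega*t) dt
=2*sin(11*omega)/omega=22*sinc(11*omega/pi)

Answer: 2*sin(11*omega)/omega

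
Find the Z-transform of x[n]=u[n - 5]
Using the time-shift property: Z{u[n-5]}=z^(-5) * z/(z-1)
=z^(-4)/(z-1)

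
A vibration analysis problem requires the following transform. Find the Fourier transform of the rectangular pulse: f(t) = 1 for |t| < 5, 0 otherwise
F(omega)=integral from -5 to 5 of e^(-j*omega*t) dt
=2*sin(5*omega)/omega=10*sinc(5*omega/pi)

Answer: 2*sin(5*omega)/omega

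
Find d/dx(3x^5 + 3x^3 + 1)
Power rule: d/dx(ax^n)=n·a·x^(n-1)
Term by term: 15·x^4 + 9·x^2

Answer: 15x^4 + 9x^2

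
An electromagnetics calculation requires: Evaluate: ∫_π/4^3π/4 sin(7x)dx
Antiderivative: -cos(7x)/7
Evaluate at bounds: [-cos(7·3π/4)/7] - [-cos(7·π/4)/7]
= (-(-√2/2) + (√2/2))/7 = √2/7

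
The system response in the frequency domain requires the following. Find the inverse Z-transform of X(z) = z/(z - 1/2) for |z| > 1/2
Standard pair: z/(z-a) <-> a^n * u[n] for causal signals
With a=1/2: x[n]=(1/2)^n * u[n]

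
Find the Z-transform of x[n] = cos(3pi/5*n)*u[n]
Z{cos(w0*n)*u[n]} = z(z - cos(w0))/(z^2-2z*cos(w0)+1)
With w0 = 3pi/5: X(z) = z(z - cos(3pi/5))/(z^2-2z*cos(3pi/5)+1)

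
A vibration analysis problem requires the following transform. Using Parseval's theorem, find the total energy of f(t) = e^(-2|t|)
Parseval's theorem: E=integral |f(t)|^2 dt=(1/2pi) integral |F(omega)|^2 domega
E=integral_{-inf}^{inf} e^(-4|t|) dt=2 * integral_0^inf e^(-4t) dt=2/(2 * 2)=1/2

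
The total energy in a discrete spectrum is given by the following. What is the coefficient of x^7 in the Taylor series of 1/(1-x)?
1/(1-x)=Σ x^n for |x|<1
All coefficients are 1

Answer: 1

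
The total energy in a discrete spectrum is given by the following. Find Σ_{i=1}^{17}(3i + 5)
=3·Σ i + 5·17=3·153 + 85=544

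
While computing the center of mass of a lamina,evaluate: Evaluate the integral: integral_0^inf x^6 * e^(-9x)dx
This is a Gamma integral. Substitute u=9x (du=9 dx):
integral_0^inf x^6*e^(-9x) dx=(1/9^7) integral_0^inf u^6*e^(-u) du
=Gamma(7)/9^7=6!/9^7=720/4782969

Answer: 80/531441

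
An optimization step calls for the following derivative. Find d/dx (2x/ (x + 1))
Quotient rule: (f/g)'=(f'g - fg')/g²
f=2x, f'=2
g=x + 1, g'=1

Answer: (2·(x + 1) - 2x)/(x + 1)²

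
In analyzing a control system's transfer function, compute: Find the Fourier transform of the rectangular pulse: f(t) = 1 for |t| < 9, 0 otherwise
F(omega)=integral from -9 to 9 of e^(-j*omega*t) dt
=2*sin(9*omega)/omega=18*sinc(9*omega/pi)

Answer: 2*sin(9*omega)/omega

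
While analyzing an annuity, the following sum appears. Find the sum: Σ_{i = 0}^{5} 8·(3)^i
Geometric series: S=a(1 - r^n)/(1 - r)
a=8, r=3, n=6
S=8(1-729)/-2=2912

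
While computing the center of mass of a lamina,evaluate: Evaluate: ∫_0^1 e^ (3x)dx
Antiderivative: (1/3)e^(3x)
Evaluate: (1/3)(e^3-1)

Answer: (e^3-1)/3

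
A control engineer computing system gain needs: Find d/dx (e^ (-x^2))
Chain rule: d/dx[e^u]=e^u · u' where u=-x^2
u'=-2x

Answer: -2x·e^(-x^2)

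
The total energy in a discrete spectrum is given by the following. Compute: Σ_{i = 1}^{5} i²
Using formula: Σ i^2=n(n+1)(2n+1)/6=5·6·11/6=55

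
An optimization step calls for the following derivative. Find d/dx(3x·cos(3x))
Product rule: (fg)' = f'g+fg'
f = 3x, f' = 3
g = cos(3x), g' = -3·sin(3x)

Answer: 3·cos(3x)-9x·sin(3x)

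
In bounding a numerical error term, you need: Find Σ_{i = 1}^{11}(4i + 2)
=4·Σ i + 2·11=4·66 + 22=286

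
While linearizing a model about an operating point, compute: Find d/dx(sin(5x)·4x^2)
Product rule: (fg)' = f'g+fg'
f = sin(5x), f' = 5·cos(5x)
g = 4x^2, g' = 8x

Answer: 20·cos(5x)·x^2+8·sin(5x)·x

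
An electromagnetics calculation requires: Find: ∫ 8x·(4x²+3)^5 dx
Let u=4x² + 3, du=8x dx
∫ u^5 du=u^6/6 + C

Answer: (4x² + 3)^6/6 + C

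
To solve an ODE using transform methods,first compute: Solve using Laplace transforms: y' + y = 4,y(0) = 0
Take L of both sides: sY(s)-0+Y(s)=4/s
Y(s)(s+1)=4/s+0
Y(s)=4/(s(s+1))+0/(s+1)
Partial fractions: 4/(s(s+1))=4/s - 4/(s+1)
So Y(s)=4/s - 4/(s+1)
Inverse transform (L^(-1){1/s}=1, L^(-1){1/(s+1)}=e^(-t)):

Answer: y(t)=4-4·e^(-t)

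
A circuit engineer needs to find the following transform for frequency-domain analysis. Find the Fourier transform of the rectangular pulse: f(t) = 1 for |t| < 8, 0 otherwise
F(omega)=integral from -8 to 8 of e^(-j*omega*t) dt
=2*sin(8*omega)/omega=16*sinc(8*omega/pi)

Answer: 2*sin(8*omega)/omega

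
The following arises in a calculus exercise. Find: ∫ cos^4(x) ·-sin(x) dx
Let u=cos(x), du=-sin(x) dx
∫ u^4 du=u^5/5 + C

Answer: cos^5(x)/5 + C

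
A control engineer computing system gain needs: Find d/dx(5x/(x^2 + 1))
Quotient rule: (f/g)' = (f'g - fg')/g²
f = 5x, f' = 5
g = x^2+1, g' = 2x

Answer: (5·(x^2+1)-10x^2)/(x^2+1)²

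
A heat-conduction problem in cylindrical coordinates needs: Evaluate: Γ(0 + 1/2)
Γ(1/2) = √π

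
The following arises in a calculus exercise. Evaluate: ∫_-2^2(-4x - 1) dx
Step 1: Find antiderivative F(x)=-2x^2 - x
Step 2: F(2) - F(-2)=-10 - (-6)=-4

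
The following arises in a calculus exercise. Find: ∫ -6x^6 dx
Using power rule: ∫ -6x^6 dx = -6/7 x^7+C = (-6/7)x^7+C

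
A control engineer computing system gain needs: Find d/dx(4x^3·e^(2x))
Product rule: (fg)' = f'g+fg'
f = 4x^3, f' = 12x^2
g = e^(2x), g' = 2·e^(2x)

Answer: 12x^2·e^(2x)+8x^3·e^(2x)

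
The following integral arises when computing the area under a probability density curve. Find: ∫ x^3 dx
Using power rule: ∫ x^3 dx = 1/4 x^4+C = (1/4)x^4+C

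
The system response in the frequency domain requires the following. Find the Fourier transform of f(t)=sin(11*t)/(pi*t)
sin(W * t)/(pi * t)=(W/pi) * sinc(W * t/pi) is the impulse response of the ideal low-pass filter with cutoff W (here W=11).
Its Fourier transform is a rectangular function:
F(omega)=1 for |omega| < 11, 0 otherwise

Answer: rect(omega/22) [i.e., 1 for |omega| < 11, 0 otherwise]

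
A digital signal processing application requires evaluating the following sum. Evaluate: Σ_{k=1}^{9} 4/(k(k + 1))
Partial fractions: 4/(k(k + 1)) = 4/k - 4/(k + 1)
Telescoping sum: 4(1 - 1/10) = 4·9/10

Answer: 18/5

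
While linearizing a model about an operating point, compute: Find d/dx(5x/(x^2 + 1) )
Quotient rule: (f/g)' = (f'g - fg')/g²
f = 5x, f' = 5
g = x^2+1, g' = 2x

Answer: (5·(x^2+1)-10x^2)/(x^2+1)²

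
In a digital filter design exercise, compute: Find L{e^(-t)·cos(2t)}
First shifting: L{e^(at)f(t)} = F(s-a)
L{cos(2t)} = s/(s² + 4)
Shift: (s + 1)/((s + 1)² + 4)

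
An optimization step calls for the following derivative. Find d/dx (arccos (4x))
d/dx[arccos(u)] = -u'/√(1-u²), u = 4x, u' = 4

Answer: -4/√(1 - 16x²)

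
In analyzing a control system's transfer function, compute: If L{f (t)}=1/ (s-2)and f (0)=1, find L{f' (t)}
L{f'(t)}=s·F(s) - f(0)=s/(s-2)-1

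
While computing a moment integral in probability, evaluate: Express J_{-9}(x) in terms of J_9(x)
For integer n: J_{-n}(x) = (-1)^n J_n(x)
With n = 9: J_{-9}(x) = (-1)^9 J_9(x) = -J_9(x)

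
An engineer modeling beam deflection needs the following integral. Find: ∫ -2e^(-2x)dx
Since d/dx[e^(-2x)] = -2e^(-2x), we get 1 e^(-2x)+C

Answer: e^(-2x)+C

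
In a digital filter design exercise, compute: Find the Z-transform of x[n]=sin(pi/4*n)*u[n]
Z{sin(w0 * n) * u[n]}=z * sin(w0)/(z^2 - 2z * cos(w0) + 1)
With w0=pi/4: X(z)=z * sin(pi/4)/(z^2 - 2z * cos(pi/4) + 1)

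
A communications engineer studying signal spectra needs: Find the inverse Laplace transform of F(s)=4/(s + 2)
L^(-1){4/(s-a)}=c·e^(at)
Here a=-2, c=4

Answer: 4e^(-2t)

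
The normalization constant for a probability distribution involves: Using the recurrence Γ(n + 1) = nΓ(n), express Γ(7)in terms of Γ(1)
Γ(7) = 6Γ(6) = 6·5Γ(5) = ... = 6!·Γ(1) = 720·Γ(1)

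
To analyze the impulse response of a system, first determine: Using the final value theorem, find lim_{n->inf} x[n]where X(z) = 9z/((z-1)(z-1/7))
Final value theorem: lim x[n]=lim_{z->1} (z-1) * X(z)
(z-1) * X(z)=9z/(z-1/7)
As z->1: 9/(1-1/7)=9/(6/7)=21/2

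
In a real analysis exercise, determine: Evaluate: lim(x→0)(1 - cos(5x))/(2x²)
Using 1-cos(u) ≈ u²/2 for small u:
(1-cos(5x)) ≈ (5x)²/2=25x²/2
So limit=25/(2·2)=25/4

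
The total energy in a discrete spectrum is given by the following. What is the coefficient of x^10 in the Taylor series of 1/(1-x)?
1/(1-x) = Σ x^n for |x|<1
All coefficients are 1

Answer: 1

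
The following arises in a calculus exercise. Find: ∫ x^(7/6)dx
Power rule: ∫ x^(7/6) dx=x^(13/6)/(13/6)+C

Answer: (6/13)·x^(13/6)+C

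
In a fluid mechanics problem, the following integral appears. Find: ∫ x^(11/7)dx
Power rule: ∫ x^(11/7) dx = x^(18/7)/(18/7) + C

Answer: (7/18)·x^(18/7) + C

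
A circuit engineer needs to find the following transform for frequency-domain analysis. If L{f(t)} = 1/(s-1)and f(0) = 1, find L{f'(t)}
L{f'(t)}=s·F(s) - f(0)=s/(s-1) - 1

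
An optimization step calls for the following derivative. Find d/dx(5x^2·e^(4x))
Product rule: (fg)' = f'g + fg'
f = 5x^2, f' = 10x
g = e^(4x), g' = 4·e^(4x)

Answer: 10x·e^(4x) + 20x^2·e^(4x)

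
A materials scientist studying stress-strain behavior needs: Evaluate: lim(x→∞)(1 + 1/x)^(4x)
Rewrite as [(1 + 1/x)^x]^4.
lim(1 + 1/x)^x=e^1, so limit=(e^1)^4=e^4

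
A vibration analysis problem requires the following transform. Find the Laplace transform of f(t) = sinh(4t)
L{sinh(at)}=a/(s²-a²)
L{sinh(4t)}=4/(s²-16)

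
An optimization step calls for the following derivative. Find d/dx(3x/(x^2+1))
Quotient rule: (f/g)'=(f'g - fg')/g²
f=3x, f'=3
g=x^2 + 1, g'=2x

Answer: (3·(x^2 + 1) - 6x^2)/(x^2 + 1)²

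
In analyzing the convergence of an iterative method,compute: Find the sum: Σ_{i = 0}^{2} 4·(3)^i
Geometric series: S = a(1 - r^n)/(1 - r)
a = 4, r = 3, n = 3
S = 4(1-27)/-2 = 52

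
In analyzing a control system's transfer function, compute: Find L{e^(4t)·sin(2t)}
First shifting: L{e^(at)f(t)} = F(s-a)
L{sin(2t)} = 2/(s² + 4)
Shift: 2/((s-4)² + 4)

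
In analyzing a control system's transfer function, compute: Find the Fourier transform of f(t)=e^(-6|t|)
Using the standard pair: F{e^(-a|t|)}=2a/(a^2 + omega^2)
With a=6: F(omega)=12/(36 + omega^2)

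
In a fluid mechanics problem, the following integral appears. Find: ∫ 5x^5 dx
Using power rule: ∫ 5x^5 dx = 5/6 x^6+C = (5/6)x^6+C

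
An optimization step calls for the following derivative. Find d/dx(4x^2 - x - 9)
Power rule: d/dx(ax^n) = n·a·x^(n-1)
Term by term: 8·x - 1

Answer: 8x - 1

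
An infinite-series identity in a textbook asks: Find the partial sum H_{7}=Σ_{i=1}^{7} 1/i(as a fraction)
H_7=1 + 1/2 + 1/3 + ... + 1/7
=363/140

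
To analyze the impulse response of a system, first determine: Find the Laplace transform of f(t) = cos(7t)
L{cos(wt)}=s/(s² + w²)
L{cos(7t)}=s/(s² + 49)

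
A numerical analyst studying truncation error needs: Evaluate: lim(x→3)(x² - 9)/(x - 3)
Factor: (x² - 9)=(x-3)(x+3)
Cancel (x-3): lim(x→3) (x+3)=6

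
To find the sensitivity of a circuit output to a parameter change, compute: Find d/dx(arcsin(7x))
d/dx[arcsin(u)]=u'/√(1-u²), u=7x, u'=7

Answer: 7/√(1 - 49x²)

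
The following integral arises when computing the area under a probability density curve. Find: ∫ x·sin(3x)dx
By parts: u = x, dv = sin(3x) dx
du = dx, v = -cos(3x)/3
= -x·cos(3x)/3 + sin(3x)/3² + C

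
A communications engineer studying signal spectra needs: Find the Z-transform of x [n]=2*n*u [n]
Z{n*u[n]}=z/(z-1)^2
By linearity: Z{2*n*u[n]}=2z/(z-1)^2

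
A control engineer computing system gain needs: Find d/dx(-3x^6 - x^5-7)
Power rule: d/dx(ax^n)=n·a·x^(n-1)
Term by term: -18·x^5 - 5·x^4

Answer: -18x^5 - 5x^4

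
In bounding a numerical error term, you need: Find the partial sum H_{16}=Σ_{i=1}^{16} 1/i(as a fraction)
H_16=1 + 1/2 + 1/3 + ... + 1/16
=2436559/720720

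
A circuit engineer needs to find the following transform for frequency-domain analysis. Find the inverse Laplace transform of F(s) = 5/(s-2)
L^(-1){5/(s-a)}=c·e^(at)
Here a=2, c=5

Answer: 5e^(2t)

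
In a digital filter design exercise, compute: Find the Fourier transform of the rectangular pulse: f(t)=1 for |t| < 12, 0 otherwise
F(omega)=integral from -12 to 12 of e^(-j*omega*t) dt
=2*sin(12*omega)/omega=24*sinc(12*omega/pi)

Answer: 2*sin(12*omega)/omega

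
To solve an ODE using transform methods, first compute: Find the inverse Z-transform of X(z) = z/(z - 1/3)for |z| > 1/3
Standard pair: z/(z-a) <-> a^n*u[n] for causal signals
With a = 1/3: x[n] = (1/3)^n*u[n]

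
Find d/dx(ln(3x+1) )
Chain rule: d/dx[ln(u)] = u'/u where u = 3x+1
u' = 3

Answer: (3)/(3x+1)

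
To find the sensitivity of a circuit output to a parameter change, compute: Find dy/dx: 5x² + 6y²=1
Differentiate: 10x + 12y·(dy/dx) = 0
dy/dx = -10x/(12y) = -(5/6)·(x/y)

Answer: dy/dx = -(5/6)·(x/y)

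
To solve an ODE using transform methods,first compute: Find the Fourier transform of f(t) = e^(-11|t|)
Using the standard pair: F{e^(-a|t|)} = 2a/(a^2+omega^2)
With a = 11: F(omega) = 22/(121+omega^2)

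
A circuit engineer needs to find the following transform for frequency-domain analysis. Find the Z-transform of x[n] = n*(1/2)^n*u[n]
Using the property Z{n*a^n*u[n]} = az/(z-a)^2
With a = 1/2: X(z) = (1/2)z/(z - 1/2)^2, |z| > 1/2

Answer: (1/2)z/(z - 1/2)^2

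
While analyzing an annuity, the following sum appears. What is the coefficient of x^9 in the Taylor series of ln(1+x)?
ln(1+x) = Σ (-1)^(n+1) x^n/n
Coefficient of x^9 = (-1)^10/9 = 1/9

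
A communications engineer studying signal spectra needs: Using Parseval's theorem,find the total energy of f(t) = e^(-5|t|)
Parseval's theorem: E=integral |f(t)|^2 dt=(1/2pi) integral |F(omega)|^2 domega
E=integral_{-inf}^{inf} e^(-10|t|) dt=2*integral_0^inf e^(-10t) dt=2/(2*5)=1/5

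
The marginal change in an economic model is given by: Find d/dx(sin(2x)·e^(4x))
Product rule: (fg)' = f'g + fg'
f = sin(2x), f' = 2·cos(2x)
g = e^(4x), g' = 4·e^(4x)

Answer: 2·cos(2x)·e^(4x) + 4·sin(2x)·e^(4x)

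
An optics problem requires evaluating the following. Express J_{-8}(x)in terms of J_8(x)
For integer n: J_{-n}(x) = (-1)^n J_n(x)
With n = 8: J_{-8}(x) = (-1)^8 J_8(x) = J_8(x)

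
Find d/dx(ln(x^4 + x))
Chain rule: d/dx[ln(u)] = u'/u where u = x^4 + x
u' = 4x^3 + 1

Answer: (4x^3 + 1)/(x^4 + x)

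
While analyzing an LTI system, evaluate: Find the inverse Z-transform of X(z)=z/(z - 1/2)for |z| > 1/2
Standard pair: z/(z-a) <-> a^n * u[n] for causal signals
With a = 1/2: x[n] = (1/2)^n * u[n]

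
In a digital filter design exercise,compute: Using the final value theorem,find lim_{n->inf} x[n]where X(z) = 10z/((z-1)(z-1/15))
Final value theorem: lim x[n]=lim_{z->1} (z-1)*X(z)
(z-1)*X(z)=10z/(z-1/15)
As z->1: 10/(1 - 1/15)=10/(14/15)=75/7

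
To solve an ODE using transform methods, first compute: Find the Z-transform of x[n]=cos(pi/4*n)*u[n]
Z{cos(w0 * n) * u[n]} = z(z - cos(w0))/(z^2-2z * cos(w0)+1)
With w0 = pi/4: X(z) = z(z - cos(pi/4))/(z^2-2z * cos(pi/4)+1)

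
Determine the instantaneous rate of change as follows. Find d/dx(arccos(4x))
d/dx[arccos(u)] = -u'/√(1-u²), u = 4x, u' = 4

Answer: -4/√(1-16x²)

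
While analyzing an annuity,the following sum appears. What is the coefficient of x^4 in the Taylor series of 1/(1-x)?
1/(1-x)=Σ x^n for |x|<1
All coefficients are 1

Answer: 1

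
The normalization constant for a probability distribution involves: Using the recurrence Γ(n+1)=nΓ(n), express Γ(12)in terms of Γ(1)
Γ(12)=11Γ(11)=11·10Γ(10)=...=11!·Γ(1)=39916800·Γ(1)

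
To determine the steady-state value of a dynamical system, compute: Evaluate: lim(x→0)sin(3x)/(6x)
L'Hôpital (0/0): lim 3cos(3x)/6=3/6

Answer: 1/2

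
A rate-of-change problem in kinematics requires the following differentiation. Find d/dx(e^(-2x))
Chain rule: d/dx[e^u]=e^u · u' where u=-2x
u'=-2

Answer: -2·e^(-2x)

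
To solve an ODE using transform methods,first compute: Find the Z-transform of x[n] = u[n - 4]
Using the time-shift property: Z{u[n-4]} = z^(-4)*z/(z-1)
= z^(-3)/(z-1)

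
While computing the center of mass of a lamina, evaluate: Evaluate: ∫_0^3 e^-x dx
Antiderivative: -e^-x
Evaluate: -(e^-3-1)

Answer: (e^-3-1)/(-1)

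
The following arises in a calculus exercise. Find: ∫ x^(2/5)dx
Power rule: ∫ x^(2/5) dx=x^(7/5)/(7/5)+C

Answer: (5/7)·x^(7/5)+C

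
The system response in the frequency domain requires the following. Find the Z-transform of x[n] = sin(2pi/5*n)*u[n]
Z{sin(w0*n)*u[n]}=z*sin(w0)/(z^2-2z*cos(w0)+1)
With w0=2pi/5: X(z)=z*sin(2pi/5)/(z^2-2z*cos(2pi/5)+1)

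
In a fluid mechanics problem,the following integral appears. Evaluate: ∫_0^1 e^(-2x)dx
Antiderivative: (1/(-2))e^(-2x)
Evaluate: (1/(-2))(e^-2 - 1)

Answer: (e^-2 - 1)/(-2)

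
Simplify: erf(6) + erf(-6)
erf is odd: erf(-6) = -erf(6)
erf(6)+erf(-6) = erf(6) - erf(6) = 0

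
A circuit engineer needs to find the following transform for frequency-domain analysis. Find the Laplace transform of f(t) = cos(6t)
L{cos(wt)}=s/(s² + w²)
L{cos(6t)}=s/(s² + 36)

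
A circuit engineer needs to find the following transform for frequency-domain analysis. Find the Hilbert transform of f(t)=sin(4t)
The Hilbert transform shifts each frequency component by -pi/2.
H{sin(wt)} = -cos(wt)
With w = 4: H{sin(4t)} = -cos(4t)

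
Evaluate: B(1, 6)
B(x,y)=Γ(x)Γ(y)/Γ(x + y)=(x-1)!(y-1)!/(x + y-1)!
B(1,6)=0!·5!/6!=1/6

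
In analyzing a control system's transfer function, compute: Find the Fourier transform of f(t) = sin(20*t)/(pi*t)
sin(W * t)/(pi * t)=(W/pi) * sinc(W * t/pi) is the impulse response of the ideal low-pass filter with cutoff W (here W=20).
Its Fourier transform is a rectangular function:
F(omega)=1 for |omega| < 20, 0 otherwise

Answer: rect(omega/40) [i.e., 1 for |omega| < 20, 0 otherwise]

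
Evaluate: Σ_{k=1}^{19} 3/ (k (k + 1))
Partial fractions: 3/(k(k+1)) = 3/k - 3/(k+1)
Telescoping sum: 3(1-1/20) = 3·19/20

Answer: 57/20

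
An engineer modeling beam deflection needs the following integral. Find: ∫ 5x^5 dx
Using power rule: ∫ 5x^5 dx=5/6 x^6+C=(5/6)x^6+C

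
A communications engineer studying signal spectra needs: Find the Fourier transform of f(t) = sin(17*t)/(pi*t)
sin(W * t)/(pi * t)=(W/pi) * sinc(W * t/pi) is the impulse response of the ideal low-pass filter with cutoff W (here W=17).
Its Fourier transform is a rectangular function:
F(omega)=1 for |omega| < 17, 0 otherwise

Answer: rect(omega/34) [i.e., 1 for |omega| < 17, 0 otherwise]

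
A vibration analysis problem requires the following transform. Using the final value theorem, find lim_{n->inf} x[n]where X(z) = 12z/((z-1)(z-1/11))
Final value theorem: lim x[n]=lim_{z->1} (z-1)*X(z)
(z-1)*X(z)=12z/(z-1/11)
As z->1: 12/(1-1/11)=12/(10/11)=66/5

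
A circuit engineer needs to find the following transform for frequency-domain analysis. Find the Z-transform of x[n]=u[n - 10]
Using the time-shift property: Z{u[n-10]} = z^(-10) * z/(z-1)
= z^(-9)/(z-1)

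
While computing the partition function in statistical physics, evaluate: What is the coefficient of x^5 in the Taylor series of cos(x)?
cos(x) has only even powers. Coefficient of x^5=0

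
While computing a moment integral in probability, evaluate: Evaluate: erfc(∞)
erfc(x) = 1 - erf(x); erfc(∞) = 1 - erf(∞) = 1-1 = 0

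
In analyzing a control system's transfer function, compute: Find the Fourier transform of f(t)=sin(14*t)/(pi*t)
sin(W * t)/(pi * t) = (W/pi) * sinc(W * t/pi) is the impulse response of the ideal low-pass filter with cutoff W (here W = 14).
Its Fourier transform is a rectangular function:
F(omega) = 1 for |omega| < 14, 0 otherwise

Answer: rect(omega/28) [i.e., 1 for |omega| < 14, 0 otherwise]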